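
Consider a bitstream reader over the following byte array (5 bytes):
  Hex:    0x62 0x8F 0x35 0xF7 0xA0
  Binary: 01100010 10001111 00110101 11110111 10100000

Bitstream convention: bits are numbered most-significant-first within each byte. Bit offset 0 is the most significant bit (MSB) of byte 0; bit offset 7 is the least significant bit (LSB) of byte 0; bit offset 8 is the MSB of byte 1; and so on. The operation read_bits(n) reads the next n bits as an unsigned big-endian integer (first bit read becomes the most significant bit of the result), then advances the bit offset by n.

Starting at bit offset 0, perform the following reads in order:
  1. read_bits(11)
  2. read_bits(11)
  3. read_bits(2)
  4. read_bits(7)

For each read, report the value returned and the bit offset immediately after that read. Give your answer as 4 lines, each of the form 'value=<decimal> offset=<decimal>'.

Answer: value=788 offset=11
value=973 offset=22
value=1 offset=24
value=123 offset=31

Derivation:
Read 1: bits[0:11] width=11 -> value=788 (bin 01100010100); offset now 11 = byte 1 bit 3; 29 bits remain
Read 2: bits[11:22] width=11 -> value=973 (bin 01111001101); offset now 22 = byte 2 bit 6; 18 bits remain
Read 3: bits[22:24] width=2 -> value=1 (bin 01); offset now 24 = byte 3 bit 0; 16 bits remain
Read 4: bits[24:31] width=7 -> value=123 (bin 1111011); offset now 31 = byte 3 bit 7; 9 bits remain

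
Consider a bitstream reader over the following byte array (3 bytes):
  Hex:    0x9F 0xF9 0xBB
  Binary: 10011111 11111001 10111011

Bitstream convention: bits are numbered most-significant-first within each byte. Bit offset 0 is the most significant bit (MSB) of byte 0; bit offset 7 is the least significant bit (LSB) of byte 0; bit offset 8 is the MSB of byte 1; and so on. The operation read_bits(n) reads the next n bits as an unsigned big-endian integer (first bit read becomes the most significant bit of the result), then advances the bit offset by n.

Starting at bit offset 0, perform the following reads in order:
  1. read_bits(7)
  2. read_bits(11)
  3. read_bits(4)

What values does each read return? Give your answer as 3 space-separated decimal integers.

Read 1: bits[0:7] width=7 -> value=79 (bin 1001111); offset now 7 = byte 0 bit 7; 17 bits remain
Read 2: bits[7:18] width=11 -> value=2022 (bin 11111100110); offset now 18 = byte 2 bit 2; 6 bits remain
Read 3: bits[18:22] width=4 -> value=14 (bin 1110); offset now 22 = byte 2 bit 6; 2 bits remain

Answer: 79 2022 14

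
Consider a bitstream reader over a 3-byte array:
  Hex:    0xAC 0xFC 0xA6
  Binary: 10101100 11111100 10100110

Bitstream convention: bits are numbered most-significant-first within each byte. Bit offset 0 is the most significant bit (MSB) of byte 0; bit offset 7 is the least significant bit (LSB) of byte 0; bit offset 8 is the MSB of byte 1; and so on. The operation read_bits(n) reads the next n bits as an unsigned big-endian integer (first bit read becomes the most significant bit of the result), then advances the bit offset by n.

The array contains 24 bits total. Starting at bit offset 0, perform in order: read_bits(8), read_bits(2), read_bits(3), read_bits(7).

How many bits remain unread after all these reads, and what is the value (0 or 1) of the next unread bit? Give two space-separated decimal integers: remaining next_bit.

Answer: 4 0

Derivation:
Read 1: bits[0:8] width=8 -> value=172 (bin 10101100); offset now 8 = byte 1 bit 0; 16 bits remain
Read 2: bits[8:10] width=2 -> value=3 (bin 11); offset now 10 = byte 1 bit 2; 14 bits remain
Read 3: bits[10:13] width=3 -> value=7 (bin 111); offset now 13 = byte 1 bit 5; 11 bits remain
Read 4: bits[13:20] width=7 -> value=74 (bin 1001010); offset now 20 = byte 2 bit 4; 4 bits remain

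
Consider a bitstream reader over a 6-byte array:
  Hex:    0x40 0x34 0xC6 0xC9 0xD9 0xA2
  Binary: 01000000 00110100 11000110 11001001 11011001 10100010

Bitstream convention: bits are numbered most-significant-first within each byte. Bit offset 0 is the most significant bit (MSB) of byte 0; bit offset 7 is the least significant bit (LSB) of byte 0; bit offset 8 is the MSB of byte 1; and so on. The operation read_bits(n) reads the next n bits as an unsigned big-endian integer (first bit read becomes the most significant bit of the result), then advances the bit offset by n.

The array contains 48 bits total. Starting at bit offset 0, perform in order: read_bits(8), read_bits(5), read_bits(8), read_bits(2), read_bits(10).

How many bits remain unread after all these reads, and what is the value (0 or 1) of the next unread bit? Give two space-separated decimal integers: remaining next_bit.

Answer: 15 1

Derivation:
Read 1: bits[0:8] width=8 -> value=64 (bin 01000000); offset now 8 = byte 1 bit 0; 40 bits remain
Read 2: bits[8:13] width=5 -> value=6 (bin 00110); offset now 13 = byte 1 bit 5; 35 bits remain
Read 3: bits[13:21] width=8 -> value=152 (bin 10011000); offset now 21 = byte 2 bit 5; 27 bits remain
Read 4: bits[21:23] width=2 -> value=3 (bin 11); offset now 23 = byte 2 bit 7; 25 bits remain
Read 5: bits[23:33] width=10 -> value=403 (bin 0110010011); offset now 33 = byte 4 bit 1; 15 bits remain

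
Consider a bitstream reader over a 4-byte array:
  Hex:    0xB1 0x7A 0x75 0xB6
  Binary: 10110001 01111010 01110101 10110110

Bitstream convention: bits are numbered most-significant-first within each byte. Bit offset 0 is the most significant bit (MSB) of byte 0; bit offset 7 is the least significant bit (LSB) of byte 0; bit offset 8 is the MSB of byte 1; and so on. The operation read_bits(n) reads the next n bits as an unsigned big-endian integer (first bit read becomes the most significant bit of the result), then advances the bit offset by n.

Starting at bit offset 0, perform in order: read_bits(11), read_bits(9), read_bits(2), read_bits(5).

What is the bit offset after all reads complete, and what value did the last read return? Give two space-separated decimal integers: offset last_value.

Read 1: bits[0:11] width=11 -> value=1419 (bin 10110001011); offset now 11 = byte 1 bit 3; 21 bits remain
Read 2: bits[11:20] width=9 -> value=423 (bin 110100111); offset now 20 = byte 2 bit 4; 12 bits remain
Read 3: bits[20:22] width=2 -> value=1 (bin 01); offset now 22 = byte 2 bit 6; 10 bits remain
Read 4: bits[22:27] width=5 -> value=13 (bin 01101); offset now 27 = byte 3 bit 3; 5 bits remain

Answer: 27 13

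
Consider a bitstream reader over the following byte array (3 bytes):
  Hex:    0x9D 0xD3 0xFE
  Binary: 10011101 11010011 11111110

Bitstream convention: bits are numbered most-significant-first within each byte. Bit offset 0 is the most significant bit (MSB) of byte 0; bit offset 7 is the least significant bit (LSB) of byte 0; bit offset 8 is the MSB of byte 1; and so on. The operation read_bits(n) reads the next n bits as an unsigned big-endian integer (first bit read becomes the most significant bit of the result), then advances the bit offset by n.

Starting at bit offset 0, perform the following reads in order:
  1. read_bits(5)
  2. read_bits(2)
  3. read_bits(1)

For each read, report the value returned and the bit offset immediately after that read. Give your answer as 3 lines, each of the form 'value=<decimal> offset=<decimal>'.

Read 1: bits[0:5] width=5 -> value=19 (bin 10011); offset now 5 = byte 0 bit 5; 19 bits remain
Read 2: bits[5:7] width=2 -> value=2 (bin 10); offset now 7 = byte 0 bit 7; 17 bits remain
Read 3: bits[7:8] width=1 -> value=1 (bin 1); offset now 8 = byte 1 bit 0; 16 bits remain

Answer: value=19 offset=5
value=2 offset=7
value=1 offset=8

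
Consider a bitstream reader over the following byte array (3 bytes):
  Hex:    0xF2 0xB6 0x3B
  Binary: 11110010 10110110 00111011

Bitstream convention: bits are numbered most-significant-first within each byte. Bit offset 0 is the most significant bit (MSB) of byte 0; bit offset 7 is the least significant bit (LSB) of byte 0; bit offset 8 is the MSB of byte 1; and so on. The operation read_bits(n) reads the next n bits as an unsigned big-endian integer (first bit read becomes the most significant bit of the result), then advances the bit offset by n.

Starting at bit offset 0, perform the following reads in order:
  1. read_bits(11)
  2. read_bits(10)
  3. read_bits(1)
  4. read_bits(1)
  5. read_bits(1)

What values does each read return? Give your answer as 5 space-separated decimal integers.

Read 1: bits[0:11] width=11 -> value=1941 (bin 11110010101); offset now 11 = byte 1 bit 3; 13 bits remain
Read 2: bits[11:21] width=10 -> value=711 (bin 1011000111); offset now 21 = byte 2 bit 5; 3 bits remain
Read 3: bits[21:22] width=1 -> value=0 (bin 0); offset now 22 = byte 2 bit 6; 2 bits remain
Read 4: bits[22:23] width=1 -> value=1 (bin 1); offset now 23 = byte 2 bit 7; 1 bits remain
Read 5: bits[23:24] width=1 -> value=1 (bin 1); offset now 24 = byte 3 bit 0; 0 bits remain

Answer: 1941 711 0 1 1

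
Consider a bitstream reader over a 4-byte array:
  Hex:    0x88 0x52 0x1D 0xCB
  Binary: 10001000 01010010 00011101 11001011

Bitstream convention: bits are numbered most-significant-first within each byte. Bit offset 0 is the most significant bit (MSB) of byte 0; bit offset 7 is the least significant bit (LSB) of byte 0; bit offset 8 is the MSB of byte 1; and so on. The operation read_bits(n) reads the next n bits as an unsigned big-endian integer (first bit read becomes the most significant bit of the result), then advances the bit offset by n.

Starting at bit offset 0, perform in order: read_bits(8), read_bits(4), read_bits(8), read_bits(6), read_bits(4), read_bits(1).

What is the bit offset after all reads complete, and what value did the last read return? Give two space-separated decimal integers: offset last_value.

Answer: 31 1

Derivation:
Read 1: bits[0:8] width=8 -> value=136 (bin 10001000); offset now 8 = byte 1 bit 0; 24 bits remain
Read 2: bits[8:12] width=4 -> value=5 (bin 0101); offset now 12 = byte 1 bit 4; 20 bits remain
Read 3: bits[12:20] width=8 -> value=33 (bin 00100001); offset now 20 = byte 2 bit 4; 12 bits remain
Read 4: bits[20:26] width=6 -> value=55 (bin 110111); offset now 26 = byte 3 bit 2; 6 bits remain
Read 5: bits[26:30] width=4 -> value=2 (bin 0010); offset now 30 = byte 3 bit 6; 2 bits remain
Read 6: bits[30:31] width=1 -> value=1 (bin 1); offset now 31 = byte 3 bit 7; 1 bits remain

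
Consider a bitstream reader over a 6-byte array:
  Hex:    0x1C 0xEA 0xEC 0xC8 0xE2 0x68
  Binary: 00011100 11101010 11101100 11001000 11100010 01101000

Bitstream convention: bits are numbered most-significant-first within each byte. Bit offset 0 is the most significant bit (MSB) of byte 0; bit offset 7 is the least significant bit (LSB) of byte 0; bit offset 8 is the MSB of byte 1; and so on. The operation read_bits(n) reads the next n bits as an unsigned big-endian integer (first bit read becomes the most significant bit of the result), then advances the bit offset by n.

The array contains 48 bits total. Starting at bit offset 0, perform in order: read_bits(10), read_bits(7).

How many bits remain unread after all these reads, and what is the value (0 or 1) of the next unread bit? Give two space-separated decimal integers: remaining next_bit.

Answer: 31 1

Derivation:
Read 1: bits[0:10] width=10 -> value=115 (bin 0001110011); offset now 10 = byte 1 bit 2; 38 bits remain
Read 2: bits[10:17] width=7 -> value=85 (bin 1010101); offset now 17 = byte 2 bit 1; 31 bits remain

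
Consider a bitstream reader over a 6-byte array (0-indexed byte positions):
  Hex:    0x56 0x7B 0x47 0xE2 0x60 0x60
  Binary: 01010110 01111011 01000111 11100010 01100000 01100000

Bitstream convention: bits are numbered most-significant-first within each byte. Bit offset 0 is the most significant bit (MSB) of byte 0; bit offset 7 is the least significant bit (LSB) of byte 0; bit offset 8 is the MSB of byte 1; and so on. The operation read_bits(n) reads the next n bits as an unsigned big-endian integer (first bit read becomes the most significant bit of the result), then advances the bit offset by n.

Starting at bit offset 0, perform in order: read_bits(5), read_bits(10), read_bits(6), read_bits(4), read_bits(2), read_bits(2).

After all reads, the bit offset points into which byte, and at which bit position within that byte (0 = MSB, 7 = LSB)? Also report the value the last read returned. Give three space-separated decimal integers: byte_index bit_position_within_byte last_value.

Read 1: bits[0:5] width=5 -> value=10 (bin 01010); offset now 5 = byte 0 bit 5; 43 bits remain
Read 2: bits[5:15] width=10 -> value=829 (bin 1100111101); offset now 15 = byte 1 bit 7; 33 bits remain
Read 3: bits[15:21] width=6 -> value=40 (bin 101000); offset now 21 = byte 2 bit 5; 27 bits remain
Read 4: bits[21:25] width=4 -> value=15 (bin 1111); offset now 25 = byte 3 bit 1; 23 bits remain
Read 5: bits[25:27] width=2 -> value=3 (bin 11); offset now 27 = byte 3 bit 3; 21 bits remain
Read 6: bits[27:29] width=2 -> value=0 (bin 00); offset now 29 = byte 3 bit 5; 19 bits remain

Answer: 3 5 0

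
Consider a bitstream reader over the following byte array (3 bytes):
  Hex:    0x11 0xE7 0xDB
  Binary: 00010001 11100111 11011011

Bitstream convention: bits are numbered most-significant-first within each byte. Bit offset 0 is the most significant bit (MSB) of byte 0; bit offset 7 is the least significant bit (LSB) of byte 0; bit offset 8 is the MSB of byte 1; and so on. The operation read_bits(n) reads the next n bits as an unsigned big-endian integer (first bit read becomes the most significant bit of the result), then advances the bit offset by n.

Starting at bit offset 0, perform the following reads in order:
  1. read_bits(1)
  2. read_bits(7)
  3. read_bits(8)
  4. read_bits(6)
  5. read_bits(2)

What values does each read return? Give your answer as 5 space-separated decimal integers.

Answer: 0 17 231 54 3

Derivation:
Read 1: bits[0:1] width=1 -> value=0 (bin 0); offset now 1 = byte 0 bit 1; 23 bits remain
Read 2: bits[1:8] width=7 -> value=17 (bin 0010001); offset now 8 = byte 1 bit 0; 16 bits remain
Read 3: bits[8:16] width=8 -> value=231 (bin 11100111); offset now 16 = byte 2 bit 0; 8 bits remain
Read 4: bits[16:22] width=6 -> value=54 (bin 110110); offset now 22 = byte 2 bit 6; 2 bits remain
Read 5: bits[22:24] width=2 -> value=3 (bin 11); offset now 24 = byte 3 bit 0; 0 bits remain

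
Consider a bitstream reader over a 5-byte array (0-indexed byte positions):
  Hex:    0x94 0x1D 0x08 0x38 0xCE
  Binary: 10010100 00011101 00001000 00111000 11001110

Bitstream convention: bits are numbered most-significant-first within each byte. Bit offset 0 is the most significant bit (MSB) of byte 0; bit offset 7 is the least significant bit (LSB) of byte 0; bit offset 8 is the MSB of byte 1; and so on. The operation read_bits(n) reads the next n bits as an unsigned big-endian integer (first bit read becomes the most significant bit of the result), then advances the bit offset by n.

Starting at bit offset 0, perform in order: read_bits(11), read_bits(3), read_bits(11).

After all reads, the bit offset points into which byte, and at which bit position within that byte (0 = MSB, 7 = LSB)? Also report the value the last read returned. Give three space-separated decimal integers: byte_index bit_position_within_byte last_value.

Read 1: bits[0:11] width=11 -> value=1184 (bin 10010100000); offset now 11 = byte 1 bit 3; 29 bits remain
Read 2: bits[11:14] width=3 -> value=7 (bin 111); offset now 14 = byte 1 bit 6; 26 bits remain
Read 3: bits[14:25] width=11 -> value=528 (bin 01000010000); offset now 25 = byte 3 bit 1; 15 bits remain

Answer: 3 1 528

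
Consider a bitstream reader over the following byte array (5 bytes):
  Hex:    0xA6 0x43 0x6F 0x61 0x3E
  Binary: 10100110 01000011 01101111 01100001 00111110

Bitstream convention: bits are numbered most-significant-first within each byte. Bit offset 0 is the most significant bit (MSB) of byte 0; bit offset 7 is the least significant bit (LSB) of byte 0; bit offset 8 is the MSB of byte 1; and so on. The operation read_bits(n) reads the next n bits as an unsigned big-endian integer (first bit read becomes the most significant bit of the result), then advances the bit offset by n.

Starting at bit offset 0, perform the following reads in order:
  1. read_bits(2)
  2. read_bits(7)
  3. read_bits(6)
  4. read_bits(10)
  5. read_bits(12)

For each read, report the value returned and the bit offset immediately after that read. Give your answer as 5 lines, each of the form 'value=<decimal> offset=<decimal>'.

Answer: value=2 offset=2
value=76 offset=9
value=33 offset=15
value=734 offset=25
value=3111 offset=37

Derivation:
Read 1: bits[0:2] width=2 -> value=2 (bin 10); offset now 2 = byte 0 bit 2; 38 bits remain
Read 2: bits[2:9] width=7 -> value=76 (bin 1001100); offset now 9 = byte 1 bit 1; 31 bits remain
Read 3: bits[9:15] width=6 -> value=33 (bin 100001); offset now 15 = byte 1 bit 7; 25 bits remain
Read 4: bits[15:25] width=10 -> value=734 (bin 1011011110); offset now 25 = byte 3 bit 1; 15 bits remain
Read 5: bits[25:37] width=12 -> value=3111 (bin 110000100111); offset now 37 = byte 4 bit 5; 3 bits remain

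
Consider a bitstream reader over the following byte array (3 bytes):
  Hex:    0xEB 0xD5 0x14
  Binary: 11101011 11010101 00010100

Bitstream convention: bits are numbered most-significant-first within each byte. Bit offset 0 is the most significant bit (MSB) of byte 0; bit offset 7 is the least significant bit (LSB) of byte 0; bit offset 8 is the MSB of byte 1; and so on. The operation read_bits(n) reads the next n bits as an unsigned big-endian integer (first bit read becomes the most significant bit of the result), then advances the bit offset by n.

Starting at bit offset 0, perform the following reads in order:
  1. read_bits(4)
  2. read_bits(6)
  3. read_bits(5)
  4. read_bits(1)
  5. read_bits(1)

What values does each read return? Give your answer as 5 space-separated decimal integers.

Read 1: bits[0:4] width=4 -> value=14 (bin 1110); offset now 4 = byte 0 bit 4; 20 bits remain
Read 2: bits[4:10] width=6 -> value=47 (bin 101111); offset now 10 = byte 1 bit 2; 14 bits remain
Read 3: bits[10:15] width=5 -> value=10 (bin 01010); offset now 15 = byte 1 bit 7; 9 bits remain
Read 4: bits[15:16] width=1 -> value=1 (bin 1); offset now 16 = byte 2 bit 0; 8 bits remain
Read 5: bits[16:17] width=1 -> value=0 (bin 0); offset now 17 = byte 2 bit 1; 7 bits remain

Answer: 14 47 10 1 0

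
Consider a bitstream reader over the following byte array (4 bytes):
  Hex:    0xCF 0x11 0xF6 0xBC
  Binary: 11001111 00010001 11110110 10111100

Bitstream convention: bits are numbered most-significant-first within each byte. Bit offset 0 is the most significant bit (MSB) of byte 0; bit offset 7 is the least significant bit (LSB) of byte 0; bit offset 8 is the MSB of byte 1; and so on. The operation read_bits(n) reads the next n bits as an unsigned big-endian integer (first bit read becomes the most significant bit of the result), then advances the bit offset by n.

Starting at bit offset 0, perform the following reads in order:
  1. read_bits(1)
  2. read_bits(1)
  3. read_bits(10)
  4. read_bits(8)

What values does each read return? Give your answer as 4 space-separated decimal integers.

Read 1: bits[0:1] width=1 -> value=1 (bin 1); offset now 1 = byte 0 bit 1; 31 bits remain
Read 2: bits[1:2] width=1 -> value=1 (bin 1); offset now 2 = byte 0 bit 2; 30 bits remain
Read 3: bits[2:12] width=10 -> value=241 (bin 0011110001); offset now 12 = byte 1 bit 4; 20 bits remain
Read 4: bits[12:20] width=8 -> value=31 (bin 00011111); offset now 20 = byte 2 bit 4; 12 bits remain

Answer: 1 1 241 31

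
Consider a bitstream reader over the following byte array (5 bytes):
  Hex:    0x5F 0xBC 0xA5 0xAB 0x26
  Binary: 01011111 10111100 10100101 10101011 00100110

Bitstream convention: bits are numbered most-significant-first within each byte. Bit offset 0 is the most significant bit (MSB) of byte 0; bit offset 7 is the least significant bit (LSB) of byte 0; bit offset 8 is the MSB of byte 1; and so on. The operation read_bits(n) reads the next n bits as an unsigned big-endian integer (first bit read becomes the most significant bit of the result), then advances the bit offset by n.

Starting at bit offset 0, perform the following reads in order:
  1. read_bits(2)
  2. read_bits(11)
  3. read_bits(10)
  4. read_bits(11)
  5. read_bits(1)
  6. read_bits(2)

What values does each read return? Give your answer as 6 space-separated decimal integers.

Read 1: bits[0:2] width=2 -> value=1 (bin 01); offset now 2 = byte 0 bit 2; 38 bits remain
Read 2: bits[2:13] width=11 -> value=1015 (bin 01111110111); offset now 13 = byte 1 bit 5; 27 bits remain
Read 3: bits[13:23] width=10 -> value=594 (bin 1001010010); offset now 23 = byte 2 bit 7; 17 bits remain
Read 4: bits[23:34] width=11 -> value=1708 (bin 11010101100); offset now 34 = byte 4 bit 2; 6 bits remain
Read 5: bits[34:35] width=1 -> value=1 (bin 1); offset now 35 = byte 4 bit 3; 5 bits remain
Read 6: bits[35:37] width=2 -> value=0 (bin 00); offset now 37 = byte 4 bit 5; 3 bits remain

Answer: 1 1015 594 1708 1 0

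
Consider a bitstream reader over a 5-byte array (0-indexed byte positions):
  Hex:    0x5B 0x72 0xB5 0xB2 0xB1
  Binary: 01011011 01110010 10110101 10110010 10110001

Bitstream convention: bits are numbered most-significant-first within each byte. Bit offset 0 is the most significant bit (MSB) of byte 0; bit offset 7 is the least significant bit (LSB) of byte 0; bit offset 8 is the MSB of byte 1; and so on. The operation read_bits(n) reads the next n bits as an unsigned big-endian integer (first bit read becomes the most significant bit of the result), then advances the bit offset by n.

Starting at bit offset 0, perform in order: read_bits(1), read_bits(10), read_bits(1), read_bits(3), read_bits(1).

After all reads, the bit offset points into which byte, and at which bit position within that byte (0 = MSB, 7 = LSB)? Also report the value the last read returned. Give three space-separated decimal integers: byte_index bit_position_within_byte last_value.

Read 1: bits[0:1] width=1 -> value=0 (bin 0); offset now 1 = byte 0 bit 1; 39 bits remain
Read 2: bits[1:11] width=10 -> value=731 (bin 1011011011); offset now 11 = byte 1 bit 3; 29 bits remain
Read 3: bits[11:12] width=1 -> value=1 (bin 1); offset now 12 = byte 1 bit 4; 28 bits remain
Read 4: bits[12:15] width=3 -> value=1 (bin 001); offset now 15 = byte 1 bit 7; 25 bits remain
Read 5: bits[15:16] width=1 -> value=0 (bin 0); offset now 16 = byte 2 bit 0; 24 bits remain

Answer: 2 0 0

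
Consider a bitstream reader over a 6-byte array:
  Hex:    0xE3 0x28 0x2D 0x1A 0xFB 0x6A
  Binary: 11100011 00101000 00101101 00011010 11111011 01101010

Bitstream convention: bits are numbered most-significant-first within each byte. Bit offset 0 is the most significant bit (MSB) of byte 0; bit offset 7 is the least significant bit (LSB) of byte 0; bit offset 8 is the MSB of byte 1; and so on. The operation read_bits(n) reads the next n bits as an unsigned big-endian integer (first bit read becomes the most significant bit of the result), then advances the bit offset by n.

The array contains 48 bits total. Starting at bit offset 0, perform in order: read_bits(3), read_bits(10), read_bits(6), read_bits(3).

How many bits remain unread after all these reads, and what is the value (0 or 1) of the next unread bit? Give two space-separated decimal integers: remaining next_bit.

Read 1: bits[0:3] width=3 -> value=7 (bin 111); offset now 3 = byte 0 bit 3; 45 bits remain
Read 2: bits[3:13] width=10 -> value=101 (bin 0001100101); offset now 13 = byte 1 bit 5; 35 bits remain
Read 3: bits[13:19] width=6 -> value=1 (bin 000001); offset now 19 = byte 2 bit 3; 29 bits remain
Read 4: bits[19:22] width=3 -> value=3 (bin 011); offset now 22 = byte 2 bit 6; 26 bits remain

Answer: 26 0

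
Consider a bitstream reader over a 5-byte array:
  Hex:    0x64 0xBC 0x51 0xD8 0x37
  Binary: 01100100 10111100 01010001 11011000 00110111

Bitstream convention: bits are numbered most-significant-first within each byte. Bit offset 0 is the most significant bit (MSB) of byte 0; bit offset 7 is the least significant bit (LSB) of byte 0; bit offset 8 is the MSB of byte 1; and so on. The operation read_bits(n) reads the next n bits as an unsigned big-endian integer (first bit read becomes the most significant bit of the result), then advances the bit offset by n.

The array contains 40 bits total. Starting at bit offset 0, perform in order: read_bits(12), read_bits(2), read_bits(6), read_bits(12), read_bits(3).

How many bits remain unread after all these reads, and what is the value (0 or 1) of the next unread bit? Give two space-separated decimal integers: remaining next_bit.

Answer: 5 1

Derivation:
Read 1: bits[0:12] width=12 -> value=1611 (bin 011001001011); offset now 12 = byte 1 bit 4; 28 bits remain
Read 2: bits[12:14] width=2 -> value=3 (bin 11); offset now 14 = byte 1 bit 6; 26 bits remain
Read 3: bits[14:20] width=6 -> value=5 (bin 000101); offset now 20 = byte 2 bit 4; 20 bits remain
Read 4: bits[20:32] width=12 -> value=472 (bin 000111011000); offset now 32 = byte 4 bit 0; 8 bits remain
Read 5: bits[32:35] width=3 -> value=1 (bin 001); offset now 35 = byte 4 bit 3; 5 bits remain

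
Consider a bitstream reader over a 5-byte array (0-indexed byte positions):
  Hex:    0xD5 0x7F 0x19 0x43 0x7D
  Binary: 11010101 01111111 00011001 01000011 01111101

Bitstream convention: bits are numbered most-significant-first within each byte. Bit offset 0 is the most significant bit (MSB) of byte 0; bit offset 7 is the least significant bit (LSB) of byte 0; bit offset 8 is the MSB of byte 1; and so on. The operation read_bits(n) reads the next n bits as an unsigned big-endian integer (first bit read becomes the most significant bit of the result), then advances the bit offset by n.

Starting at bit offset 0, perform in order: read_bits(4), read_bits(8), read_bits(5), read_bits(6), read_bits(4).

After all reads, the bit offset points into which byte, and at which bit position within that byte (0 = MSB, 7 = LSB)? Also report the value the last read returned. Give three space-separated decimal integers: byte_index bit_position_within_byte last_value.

Read 1: bits[0:4] width=4 -> value=13 (bin 1101); offset now 4 = byte 0 bit 4; 36 bits remain
Read 2: bits[4:12] width=8 -> value=87 (bin 01010111); offset now 12 = byte 1 bit 4; 28 bits remain
Read 3: bits[12:17] width=5 -> value=30 (bin 11110); offset now 17 = byte 2 bit 1; 23 bits remain
Read 4: bits[17:23] width=6 -> value=12 (bin 001100); offset now 23 = byte 2 bit 7; 17 bits remain
Read 5: bits[23:27] width=4 -> value=10 (bin 1010); offset now 27 = byte 3 bit 3; 13 bits remain

Answer: 3 3 10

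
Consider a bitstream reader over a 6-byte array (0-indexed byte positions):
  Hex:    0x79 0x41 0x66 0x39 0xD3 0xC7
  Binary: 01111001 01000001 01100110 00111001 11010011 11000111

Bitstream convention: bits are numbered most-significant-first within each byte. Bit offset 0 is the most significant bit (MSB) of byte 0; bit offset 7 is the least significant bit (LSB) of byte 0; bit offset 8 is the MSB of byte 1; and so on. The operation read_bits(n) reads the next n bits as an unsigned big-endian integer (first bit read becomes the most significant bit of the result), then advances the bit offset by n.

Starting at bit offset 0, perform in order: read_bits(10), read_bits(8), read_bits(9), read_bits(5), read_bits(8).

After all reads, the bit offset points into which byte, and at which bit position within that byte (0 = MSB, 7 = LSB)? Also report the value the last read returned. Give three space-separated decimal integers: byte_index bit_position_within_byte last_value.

Answer: 5 0 211

Derivation:
Read 1: bits[0:10] width=10 -> value=485 (bin 0111100101); offset now 10 = byte 1 bit 2; 38 bits remain
Read 2: bits[10:18] width=8 -> value=5 (bin 00000101); offset now 18 = byte 2 bit 2; 30 bits remain
Read 3: bits[18:27] width=9 -> value=305 (bin 100110001); offset now 27 = byte 3 bit 3; 21 bits remain
Read 4: bits[27:32] width=5 -> value=25 (bin 11001); offset now 32 = byte 4 bit 0; 16 bits remain
Read 5: bits[32:40] width=8 -> value=211 (bin 11010011); offset now 40 = byte 5 bit 0; 8 bits remain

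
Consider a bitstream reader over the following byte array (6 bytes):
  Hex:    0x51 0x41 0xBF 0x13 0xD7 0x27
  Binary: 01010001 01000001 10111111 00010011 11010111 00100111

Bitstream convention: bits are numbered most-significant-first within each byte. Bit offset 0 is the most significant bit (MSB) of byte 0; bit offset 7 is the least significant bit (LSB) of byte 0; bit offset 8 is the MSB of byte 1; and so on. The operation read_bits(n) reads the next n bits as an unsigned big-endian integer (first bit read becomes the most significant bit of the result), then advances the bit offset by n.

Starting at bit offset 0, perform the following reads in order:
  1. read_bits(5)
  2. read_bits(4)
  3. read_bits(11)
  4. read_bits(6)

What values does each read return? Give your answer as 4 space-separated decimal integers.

Answer: 10 2 1051 60

Derivation:
Read 1: bits[0:5] width=5 -> value=10 (bin 01010); offset now 5 = byte 0 bit 5; 43 bits remain
Read 2: bits[5:9] width=4 -> value=2 (bin 0010); offset now 9 = byte 1 bit 1; 39 bits remain
Read 3: bits[9:20] width=11 -> value=1051 (bin 10000011011); offset now 20 = byte 2 bit 4; 28 bits remain
Read 4: bits[20:26] width=6 -> value=60 (bin 111100); offset now 26 = byte 3 bit 2; 22 bits remain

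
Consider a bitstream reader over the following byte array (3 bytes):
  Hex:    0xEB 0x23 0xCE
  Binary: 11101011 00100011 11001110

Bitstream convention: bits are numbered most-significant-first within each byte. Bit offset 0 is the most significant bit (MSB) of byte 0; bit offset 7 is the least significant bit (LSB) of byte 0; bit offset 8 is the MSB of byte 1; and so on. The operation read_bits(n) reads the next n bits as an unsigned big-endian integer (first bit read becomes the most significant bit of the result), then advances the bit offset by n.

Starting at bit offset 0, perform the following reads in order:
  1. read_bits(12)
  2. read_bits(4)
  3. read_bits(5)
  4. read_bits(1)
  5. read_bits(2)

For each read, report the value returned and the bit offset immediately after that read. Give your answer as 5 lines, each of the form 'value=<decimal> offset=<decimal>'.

Read 1: bits[0:12] width=12 -> value=3762 (bin 111010110010); offset now 12 = byte 1 bit 4; 12 bits remain
Read 2: bits[12:16] width=4 -> value=3 (bin 0011); offset now 16 = byte 2 bit 0; 8 bits remain
Read 3: bits[16:21] width=5 -> value=25 (bin 11001); offset now 21 = byte 2 bit 5; 3 bits remain
Read 4: bits[21:22] width=1 -> value=1 (bin 1); offset now 22 = byte 2 bit 6; 2 bits remain
Read 5: bits[22:24] width=2 -> value=2 (bin 10); offset now 24 = byte 3 bit 0; 0 bits remain

Answer: value=3762 offset=12
value=3 offset=16
value=25 offset=21
value=1 offset=22
value=2 offset=24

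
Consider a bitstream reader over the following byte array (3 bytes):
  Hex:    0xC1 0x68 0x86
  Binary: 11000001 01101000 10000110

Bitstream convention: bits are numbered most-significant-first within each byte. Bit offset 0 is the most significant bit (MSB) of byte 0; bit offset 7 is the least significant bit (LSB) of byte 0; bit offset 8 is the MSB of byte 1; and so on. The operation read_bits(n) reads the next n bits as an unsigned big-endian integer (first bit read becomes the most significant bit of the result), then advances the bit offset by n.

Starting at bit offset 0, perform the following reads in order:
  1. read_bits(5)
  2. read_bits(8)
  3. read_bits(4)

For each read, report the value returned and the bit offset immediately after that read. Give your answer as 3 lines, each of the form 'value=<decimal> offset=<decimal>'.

Answer: value=24 offset=5
value=45 offset=13
value=1 offset=17

Derivation:
Read 1: bits[0:5] width=5 -> value=24 (bin 11000); offset now 5 = byte 0 bit 5; 19 bits remain
Read 2: bits[5:13] width=8 -> value=45 (bin 00101101); offset now 13 = byte 1 bit 5; 11 bits remain
Read 3: bits[13:17] width=4 -> value=1 (bin 0001); offset now 17 = byte 2 bit 1; 7 bits remain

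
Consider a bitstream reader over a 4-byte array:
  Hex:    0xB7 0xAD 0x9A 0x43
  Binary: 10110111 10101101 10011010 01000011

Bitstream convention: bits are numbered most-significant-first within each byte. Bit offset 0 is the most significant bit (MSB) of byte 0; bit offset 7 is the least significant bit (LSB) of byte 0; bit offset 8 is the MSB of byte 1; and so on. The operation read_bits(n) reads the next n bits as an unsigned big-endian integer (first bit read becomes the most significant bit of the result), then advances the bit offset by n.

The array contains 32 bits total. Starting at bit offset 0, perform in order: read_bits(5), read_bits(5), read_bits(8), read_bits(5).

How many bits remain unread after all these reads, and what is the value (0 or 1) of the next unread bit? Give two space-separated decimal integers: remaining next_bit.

Answer: 9 0

Derivation:
Read 1: bits[0:5] width=5 -> value=22 (bin 10110); offset now 5 = byte 0 bit 5; 27 bits remain
Read 2: bits[5:10] width=5 -> value=30 (bin 11110); offset now 10 = byte 1 bit 2; 22 bits remain
Read 3: bits[10:18] width=8 -> value=182 (bin 10110110); offset now 18 = byte 2 bit 2; 14 bits remain
Read 4: bits[18:23] width=5 -> value=13 (bin 01101); offset now 23 = byte 2 bit 7; 9 bits remain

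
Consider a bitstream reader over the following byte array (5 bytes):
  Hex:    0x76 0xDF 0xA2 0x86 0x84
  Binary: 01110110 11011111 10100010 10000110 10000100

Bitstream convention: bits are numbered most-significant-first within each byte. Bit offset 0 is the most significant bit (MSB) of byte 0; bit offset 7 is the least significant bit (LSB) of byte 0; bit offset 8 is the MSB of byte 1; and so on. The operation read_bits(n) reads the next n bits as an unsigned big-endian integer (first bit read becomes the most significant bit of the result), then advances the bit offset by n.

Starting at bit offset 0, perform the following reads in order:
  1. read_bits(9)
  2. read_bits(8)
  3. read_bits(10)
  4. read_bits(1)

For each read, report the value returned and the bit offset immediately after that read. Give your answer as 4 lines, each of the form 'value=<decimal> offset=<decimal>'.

Read 1: bits[0:9] width=9 -> value=237 (bin 011101101); offset now 9 = byte 1 bit 1; 31 bits remain
Read 2: bits[9:17] width=8 -> value=191 (bin 10111111); offset now 17 = byte 2 bit 1; 23 bits remain
Read 3: bits[17:27] width=10 -> value=276 (bin 0100010100); offset now 27 = byte 3 bit 3; 13 bits remain
Read 4: bits[27:28] width=1 -> value=0 (bin 0); offset now 28 = byte 3 bit 4; 12 bits remain

Answer: value=237 offset=9
value=191 offset=17
value=276 offset=27
value=0 offset=28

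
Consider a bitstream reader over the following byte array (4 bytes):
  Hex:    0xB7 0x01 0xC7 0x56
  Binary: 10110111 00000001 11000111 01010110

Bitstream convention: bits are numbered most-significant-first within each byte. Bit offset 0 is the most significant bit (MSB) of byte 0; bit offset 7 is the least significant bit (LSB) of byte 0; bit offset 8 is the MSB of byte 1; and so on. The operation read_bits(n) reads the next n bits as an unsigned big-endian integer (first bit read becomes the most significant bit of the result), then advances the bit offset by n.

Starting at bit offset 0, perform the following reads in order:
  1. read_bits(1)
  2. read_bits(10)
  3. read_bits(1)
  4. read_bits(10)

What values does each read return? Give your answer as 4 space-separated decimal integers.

Answer: 1 440 0 113

Derivation:
Read 1: bits[0:1] width=1 -> value=1 (bin 1); offset now 1 = byte 0 bit 1; 31 bits remain
Read 2: bits[1:11] width=10 -> value=440 (bin 0110111000); offset now 11 = byte 1 bit 3; 21 bits remain
Read 3: bits[11:12] width=1 -> value=0 (bin 0); offset now 12 = byte 1 bit 4; 20 bits remain
Read 4: bits[12:22] width=10 -> value=113 (bin 0001110001); offset now 22 = byte 2 bit 6; 10 bits remain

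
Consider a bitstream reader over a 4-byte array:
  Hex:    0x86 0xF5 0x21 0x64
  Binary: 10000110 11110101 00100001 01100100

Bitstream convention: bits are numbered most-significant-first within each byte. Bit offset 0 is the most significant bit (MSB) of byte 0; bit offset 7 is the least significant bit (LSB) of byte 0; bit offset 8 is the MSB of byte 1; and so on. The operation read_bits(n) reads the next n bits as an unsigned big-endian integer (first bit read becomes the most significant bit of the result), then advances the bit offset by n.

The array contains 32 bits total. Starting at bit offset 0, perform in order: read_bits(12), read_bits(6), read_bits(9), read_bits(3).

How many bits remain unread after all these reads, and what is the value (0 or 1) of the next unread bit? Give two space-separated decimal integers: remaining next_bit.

Read 1: bits[0:12] width=12 -> value=2159 (bin 100001101111); offset now 12 = byte 1 bit 4; 20 bits remain
Read 2: bits[12:18] width=6 -> value=20 (bin 010100); offset now 18 = byte 2 bit 2; 14 bits remain
Read 3: bits[18:27] width=9 -> value=267 (bin 100001011); offset now 27 = byte 3 bit 3; 5 bits remain
Read 4: bits[27:30] width=3 -> value=1 (bin 001); offset now 30 = byte 3 bit 6; 2 bits remain

Answer: 2 0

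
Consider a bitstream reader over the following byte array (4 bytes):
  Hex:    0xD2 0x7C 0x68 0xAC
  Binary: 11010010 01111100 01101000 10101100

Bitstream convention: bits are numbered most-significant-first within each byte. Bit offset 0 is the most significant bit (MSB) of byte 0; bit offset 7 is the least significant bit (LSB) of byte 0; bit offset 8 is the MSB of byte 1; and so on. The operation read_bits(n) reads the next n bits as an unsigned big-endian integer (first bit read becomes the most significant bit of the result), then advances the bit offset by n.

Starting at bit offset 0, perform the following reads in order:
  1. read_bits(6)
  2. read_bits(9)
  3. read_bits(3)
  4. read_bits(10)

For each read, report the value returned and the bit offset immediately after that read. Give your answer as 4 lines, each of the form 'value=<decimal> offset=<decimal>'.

Read 1: bits[0:6] width=6 -> value=52 (bin 110100); offset now 6 = byte 0 bit 6; 26 bits remain
Read 2: bits[6:15] width=9 -> value=318 (bin 100111110); offset now 15 = byte 1 bit 7; 17 bits remain
Read 3: bits[15:18] width=3 -> value=1 (bin 001); offset now 18 = byte 2 bit 2; 14 bits remain
Read 4: bits[18:28] width=10 -> value=650 (bin 1010001010); offset now 28 = byte 3 bit 4; 4 bits remain

Answer: value=52 offset=6
value=318 offset=15
value=1 offset=18
value=650 offset=28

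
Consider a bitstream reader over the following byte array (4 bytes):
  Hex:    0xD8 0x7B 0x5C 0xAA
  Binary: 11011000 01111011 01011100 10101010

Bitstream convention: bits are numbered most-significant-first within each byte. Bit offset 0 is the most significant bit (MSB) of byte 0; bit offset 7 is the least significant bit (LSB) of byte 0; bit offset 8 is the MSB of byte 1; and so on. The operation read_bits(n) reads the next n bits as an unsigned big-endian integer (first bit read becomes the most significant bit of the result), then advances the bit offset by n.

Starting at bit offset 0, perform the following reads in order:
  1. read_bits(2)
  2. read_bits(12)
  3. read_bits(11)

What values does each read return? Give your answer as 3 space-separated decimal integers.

Answer: 3 1566 1721

Derivation:
Read 1: bits[0:2] width=2 -> value=3 (bin 11); offset now 2 = byte 0 bit 2; 30 bits remain
Read 2: bits[2:14] width=12 -> value=1566 (bin 011000011110); offset now 14 = byte 1 bit 6; 18 bits remain
Read 3: bits[14:25] width=11 -> value=1721 (bin 11010111001); offset now 25 = byte 3 bit 1; 7 bits remain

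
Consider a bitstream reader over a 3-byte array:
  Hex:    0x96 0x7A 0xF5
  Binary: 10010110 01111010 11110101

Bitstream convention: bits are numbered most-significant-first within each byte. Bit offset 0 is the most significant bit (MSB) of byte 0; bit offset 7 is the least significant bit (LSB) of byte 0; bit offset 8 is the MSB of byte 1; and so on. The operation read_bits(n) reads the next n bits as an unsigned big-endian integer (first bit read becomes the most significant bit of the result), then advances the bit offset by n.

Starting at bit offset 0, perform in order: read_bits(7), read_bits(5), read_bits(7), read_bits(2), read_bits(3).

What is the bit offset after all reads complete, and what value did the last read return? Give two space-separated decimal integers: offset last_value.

Answer: 24 5

Derivation:
Read 1: bits[0:7] width=7 -> value=75 (bin 1001011); offset now 7 = byte 0 bit 7; 17 bits remain
Read 2: bits[7:12] width=5 -> value=7 (bin 00111); offset now 12 = byte 1 bit 4; 12 bits remain
Read 3: bits[12:19] width=7 -> value=87 (bin 1010111); offset now 19 = byte 2 bit 3; 5 bits remain
Read 4: bits[19:21] width=2 -> value=2 (bin 10); offset now 21 = byte 2 bit 5; 3 bits remain
Read 5: bits[21:24] width=3 -> value=5 (bin 101); offset now 24 = byte 3 bit 0; 0 bits remain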